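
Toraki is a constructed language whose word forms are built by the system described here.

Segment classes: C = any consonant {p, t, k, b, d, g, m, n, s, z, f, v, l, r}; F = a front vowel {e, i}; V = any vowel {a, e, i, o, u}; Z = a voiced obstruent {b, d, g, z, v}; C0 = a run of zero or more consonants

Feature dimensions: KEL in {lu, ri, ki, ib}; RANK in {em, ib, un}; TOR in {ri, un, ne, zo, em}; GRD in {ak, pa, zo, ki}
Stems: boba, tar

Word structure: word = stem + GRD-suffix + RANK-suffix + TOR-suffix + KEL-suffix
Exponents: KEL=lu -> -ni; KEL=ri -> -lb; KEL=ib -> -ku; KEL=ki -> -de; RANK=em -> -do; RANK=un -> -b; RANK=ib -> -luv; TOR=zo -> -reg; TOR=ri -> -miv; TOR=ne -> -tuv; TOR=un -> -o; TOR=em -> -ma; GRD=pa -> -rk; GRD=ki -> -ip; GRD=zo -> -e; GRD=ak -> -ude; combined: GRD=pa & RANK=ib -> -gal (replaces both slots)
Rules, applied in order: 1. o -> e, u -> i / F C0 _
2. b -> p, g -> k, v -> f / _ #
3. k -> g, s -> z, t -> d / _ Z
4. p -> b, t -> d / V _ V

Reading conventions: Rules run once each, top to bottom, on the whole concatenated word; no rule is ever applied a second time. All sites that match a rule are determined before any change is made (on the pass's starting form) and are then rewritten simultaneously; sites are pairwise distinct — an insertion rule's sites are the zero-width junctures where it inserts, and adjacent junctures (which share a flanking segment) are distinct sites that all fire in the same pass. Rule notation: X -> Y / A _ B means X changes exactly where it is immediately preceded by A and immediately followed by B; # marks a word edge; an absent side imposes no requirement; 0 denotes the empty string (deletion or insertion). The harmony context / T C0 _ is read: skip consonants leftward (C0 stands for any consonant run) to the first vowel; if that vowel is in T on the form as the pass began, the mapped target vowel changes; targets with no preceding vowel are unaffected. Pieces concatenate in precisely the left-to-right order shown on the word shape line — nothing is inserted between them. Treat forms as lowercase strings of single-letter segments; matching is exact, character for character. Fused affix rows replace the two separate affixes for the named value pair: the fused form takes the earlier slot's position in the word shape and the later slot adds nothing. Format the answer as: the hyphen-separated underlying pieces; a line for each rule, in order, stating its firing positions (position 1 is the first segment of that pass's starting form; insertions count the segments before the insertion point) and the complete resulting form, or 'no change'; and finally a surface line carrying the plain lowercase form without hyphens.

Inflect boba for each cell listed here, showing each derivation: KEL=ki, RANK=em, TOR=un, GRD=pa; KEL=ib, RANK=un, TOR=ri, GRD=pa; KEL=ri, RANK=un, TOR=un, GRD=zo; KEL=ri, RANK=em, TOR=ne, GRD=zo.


cell KEL=ki, RANK=em, TOR=un, GRD=pa:
underlying: boba-rk-do-o-de
1. o -> e, u -> i / F C0 _: no change
2. b -> p, g -> k, v -> f / _ #: no change
3. k -> g, s -> z, t -> d / _ Z: fires at position(s) 6: bobargdoode
4. p -> b, t -> d / V _ V: no change
surface: bobargdoode

cell KEL=ib, RANK=un, TOR=ri, GRD=pa:
underlying: boba-rk-b-miv-ku
1. o -> e, u -> i / F C0 _: fires at position(s) 12: bobarkbmivki
2. b -> p, g -> k, v -> f / _ #: no change
3. k -> g, s -> z, t -> d / _ Z: fires at position(s) 6: bobargbmivki
4. p -> b, t -> d / V _ V: no change
surface: bobargbmivki

cell KEL=ri, RANK=un, TOR=un, GRD=zo:
underlying: boba-e-b-o-lb
1. o -> e, u -> i / F C0 _: fires at position(s) 7: bobaebelb
2. b -> p, g -> k, v -> f / _ #: fires at position(s) 9: bobaebelp
3. k -> g, s -> z, t -> d / _ Z: no change
4. p -> b, t -> d / V _ V: no change
surface: bobaebelp

cell KEL=ri, RANK=em, TOR=ne, GRD=zo:
underlying: boba-e-do-tuv-lb
1. o -> e, u -> i / F C0 _: fires at position(s) 7: bobaedetuvlb
2. b -> p, g -> k, v -> f / _ #: fires at position(s) 12: bobaedetuvlp
3. k -> g, s -> z, t -> d / _ Z: no change
4. p -> b, t -> d / V _ V: fires at position(s) 8: bobaededuvlp
surface: bobaededuvlp


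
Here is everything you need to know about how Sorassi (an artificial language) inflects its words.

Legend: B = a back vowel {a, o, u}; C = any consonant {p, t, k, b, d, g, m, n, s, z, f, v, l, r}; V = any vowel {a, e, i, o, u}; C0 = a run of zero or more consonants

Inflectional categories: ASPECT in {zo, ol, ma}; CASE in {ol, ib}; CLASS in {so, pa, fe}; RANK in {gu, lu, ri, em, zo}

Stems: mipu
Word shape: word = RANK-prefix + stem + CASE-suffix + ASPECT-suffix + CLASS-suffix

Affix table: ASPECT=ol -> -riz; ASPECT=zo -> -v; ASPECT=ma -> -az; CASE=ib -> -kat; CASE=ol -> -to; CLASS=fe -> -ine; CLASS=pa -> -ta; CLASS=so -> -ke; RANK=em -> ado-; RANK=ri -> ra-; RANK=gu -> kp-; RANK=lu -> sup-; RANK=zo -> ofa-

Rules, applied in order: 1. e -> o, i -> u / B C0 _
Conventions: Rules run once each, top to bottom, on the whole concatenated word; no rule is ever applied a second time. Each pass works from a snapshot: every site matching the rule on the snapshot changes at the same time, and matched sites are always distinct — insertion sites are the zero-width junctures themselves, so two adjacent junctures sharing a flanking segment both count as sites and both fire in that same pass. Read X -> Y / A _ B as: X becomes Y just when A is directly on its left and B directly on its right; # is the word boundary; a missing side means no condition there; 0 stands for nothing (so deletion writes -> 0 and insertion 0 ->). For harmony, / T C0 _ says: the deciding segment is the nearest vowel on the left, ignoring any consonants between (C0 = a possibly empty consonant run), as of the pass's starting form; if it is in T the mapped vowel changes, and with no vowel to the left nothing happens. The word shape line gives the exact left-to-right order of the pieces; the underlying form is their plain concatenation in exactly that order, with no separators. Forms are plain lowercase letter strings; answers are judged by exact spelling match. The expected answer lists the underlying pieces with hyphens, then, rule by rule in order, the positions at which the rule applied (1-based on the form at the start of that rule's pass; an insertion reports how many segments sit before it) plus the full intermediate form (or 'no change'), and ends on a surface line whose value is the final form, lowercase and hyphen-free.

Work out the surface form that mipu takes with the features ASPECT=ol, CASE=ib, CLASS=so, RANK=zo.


underlying: ofa-mipu-kat-riz-ke
1. e -> o, i -> u / B C0 _: fires at position(s) 5, 12: ofamupukatruzke
surface: ofamupukatruzke


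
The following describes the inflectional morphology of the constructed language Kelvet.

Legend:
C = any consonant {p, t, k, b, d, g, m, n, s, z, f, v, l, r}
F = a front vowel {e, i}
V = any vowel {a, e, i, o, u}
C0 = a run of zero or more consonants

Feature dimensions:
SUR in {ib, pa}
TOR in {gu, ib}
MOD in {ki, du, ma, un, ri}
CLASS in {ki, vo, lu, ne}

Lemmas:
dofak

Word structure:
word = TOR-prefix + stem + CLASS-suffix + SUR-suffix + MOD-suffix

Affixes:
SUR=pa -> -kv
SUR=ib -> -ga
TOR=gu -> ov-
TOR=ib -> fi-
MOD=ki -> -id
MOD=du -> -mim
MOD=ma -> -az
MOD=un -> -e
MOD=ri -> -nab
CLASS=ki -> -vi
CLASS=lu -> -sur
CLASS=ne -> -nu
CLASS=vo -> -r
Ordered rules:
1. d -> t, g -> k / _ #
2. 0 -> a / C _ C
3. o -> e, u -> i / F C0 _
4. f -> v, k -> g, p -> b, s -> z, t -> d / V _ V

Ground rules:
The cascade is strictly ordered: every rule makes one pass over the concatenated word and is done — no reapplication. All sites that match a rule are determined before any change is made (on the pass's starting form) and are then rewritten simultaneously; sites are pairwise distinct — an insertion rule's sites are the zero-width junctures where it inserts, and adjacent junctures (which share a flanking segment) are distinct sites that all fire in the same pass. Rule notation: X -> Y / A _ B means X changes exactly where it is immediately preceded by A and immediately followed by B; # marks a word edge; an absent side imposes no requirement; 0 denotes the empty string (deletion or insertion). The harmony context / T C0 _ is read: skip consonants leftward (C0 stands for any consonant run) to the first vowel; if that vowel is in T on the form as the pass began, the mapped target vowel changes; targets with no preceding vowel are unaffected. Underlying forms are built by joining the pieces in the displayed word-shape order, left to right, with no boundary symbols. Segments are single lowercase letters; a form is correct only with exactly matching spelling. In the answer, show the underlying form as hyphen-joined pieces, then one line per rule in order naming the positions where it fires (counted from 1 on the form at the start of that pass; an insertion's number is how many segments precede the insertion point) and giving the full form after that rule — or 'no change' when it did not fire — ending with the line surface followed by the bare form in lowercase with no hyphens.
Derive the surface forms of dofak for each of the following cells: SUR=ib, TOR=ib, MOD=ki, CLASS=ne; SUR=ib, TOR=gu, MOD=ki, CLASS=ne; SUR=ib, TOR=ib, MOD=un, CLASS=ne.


cell SUR=ib, TOR=ib, MOD=ki, CLASS=ne:
underlying: fi-dofak-nu-ga-id
1. d -> t, g -> k / _ #: fires at position(s) 13: fidofaknugait
2. 0 -> a / C _ C: inserts after position(s) 7: fidofakanugait
3. o -> e, u -> i / F C0 _: fires at position(s) 4: fidefakanugait
4. f -> v, k -> g, p -> b, s -> z, t -> d / V _ V: fires at position(s) 5, 7: fidevaganugait
surface: fidevaganugait

cell SUR=ib, TOR=gu, MOD=ki, CLASS=ne:
underlying: ov-dofak-nu-ga-id
1. d -> t, g -> k / _ #: fires at position(s) 13: ovdofaknugait
2. 0 -> a / C _ C: inserts after position(s) 2, 7: ovadofakanugait
3. o -> e, u -> i / F C0 _: no change
4. f -> v, k -> g, p -> b, s -> z, t -> d / V _ V: fires at position(s) 6, 8: ovadovaganugait
surface: ovadovaganugait

cell SUR=ib, TOR=ib, MOD=un, CLASS=ne:
underlying: fi-dofak-nu-ga-e
1. d -> t, g -> k / _ #: no change
2. 0 -> a / C _ C: inserts after position(s) 7: fidofakanugae
3. o -> e, u -> i / F C0 _: fires at position(s) 4: fidefakanugae
4. f -> v, k -> g, p -> b, s -> z, t -> d / V _ V: fires at position(s) 5, 7: fidevaganugae
surface: fidevaganugae


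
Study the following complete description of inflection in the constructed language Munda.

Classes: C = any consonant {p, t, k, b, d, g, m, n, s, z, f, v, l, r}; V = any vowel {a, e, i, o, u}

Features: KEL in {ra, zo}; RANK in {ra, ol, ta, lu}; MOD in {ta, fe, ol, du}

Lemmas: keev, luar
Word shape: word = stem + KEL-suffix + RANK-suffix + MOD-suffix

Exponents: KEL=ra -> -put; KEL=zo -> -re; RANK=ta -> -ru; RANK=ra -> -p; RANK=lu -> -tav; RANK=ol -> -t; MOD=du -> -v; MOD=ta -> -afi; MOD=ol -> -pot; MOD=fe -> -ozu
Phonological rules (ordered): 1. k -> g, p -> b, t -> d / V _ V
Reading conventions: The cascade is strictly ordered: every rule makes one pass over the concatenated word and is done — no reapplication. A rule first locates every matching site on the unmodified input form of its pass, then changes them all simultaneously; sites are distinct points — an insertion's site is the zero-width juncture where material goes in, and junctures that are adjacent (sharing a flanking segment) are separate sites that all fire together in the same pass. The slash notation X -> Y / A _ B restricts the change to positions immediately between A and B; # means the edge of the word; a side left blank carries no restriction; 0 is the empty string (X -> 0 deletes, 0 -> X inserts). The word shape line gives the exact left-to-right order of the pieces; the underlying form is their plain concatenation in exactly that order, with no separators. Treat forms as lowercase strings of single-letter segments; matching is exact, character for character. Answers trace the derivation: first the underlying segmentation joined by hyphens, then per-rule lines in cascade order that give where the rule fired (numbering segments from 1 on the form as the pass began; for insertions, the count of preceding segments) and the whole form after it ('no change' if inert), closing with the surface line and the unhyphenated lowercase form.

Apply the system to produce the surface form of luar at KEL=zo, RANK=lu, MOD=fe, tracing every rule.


underlying: luar-re-tav-ozu
1. k -> g, p -> b, t -> d / V _ V: fires at position(s) 7: luarredavozu
surface: luarredavozu


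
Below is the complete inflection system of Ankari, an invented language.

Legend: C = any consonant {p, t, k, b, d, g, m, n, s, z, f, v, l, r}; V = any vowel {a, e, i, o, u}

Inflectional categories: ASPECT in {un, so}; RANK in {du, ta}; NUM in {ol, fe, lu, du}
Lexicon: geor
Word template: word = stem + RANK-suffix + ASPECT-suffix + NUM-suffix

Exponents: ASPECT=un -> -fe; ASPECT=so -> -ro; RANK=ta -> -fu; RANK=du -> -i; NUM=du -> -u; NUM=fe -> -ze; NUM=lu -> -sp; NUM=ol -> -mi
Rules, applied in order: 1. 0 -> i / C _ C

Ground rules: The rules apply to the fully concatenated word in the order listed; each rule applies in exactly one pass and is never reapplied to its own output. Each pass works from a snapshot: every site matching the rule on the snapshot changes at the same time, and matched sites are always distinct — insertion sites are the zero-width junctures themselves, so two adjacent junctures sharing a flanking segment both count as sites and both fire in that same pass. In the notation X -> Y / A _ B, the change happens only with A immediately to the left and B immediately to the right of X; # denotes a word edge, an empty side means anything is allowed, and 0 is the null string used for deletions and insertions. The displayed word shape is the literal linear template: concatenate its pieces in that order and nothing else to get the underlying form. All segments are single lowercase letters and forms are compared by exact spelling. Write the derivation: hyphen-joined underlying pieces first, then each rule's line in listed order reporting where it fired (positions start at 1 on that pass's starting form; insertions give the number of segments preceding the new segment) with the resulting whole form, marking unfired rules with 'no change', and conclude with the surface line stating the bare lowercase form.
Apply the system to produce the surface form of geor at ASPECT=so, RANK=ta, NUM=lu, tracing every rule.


underlying: geor-fu-ro-sp
1. 0 -> i / C _ C: inserts after position(s) 4, 9: georifurosip
surface: georifurosip


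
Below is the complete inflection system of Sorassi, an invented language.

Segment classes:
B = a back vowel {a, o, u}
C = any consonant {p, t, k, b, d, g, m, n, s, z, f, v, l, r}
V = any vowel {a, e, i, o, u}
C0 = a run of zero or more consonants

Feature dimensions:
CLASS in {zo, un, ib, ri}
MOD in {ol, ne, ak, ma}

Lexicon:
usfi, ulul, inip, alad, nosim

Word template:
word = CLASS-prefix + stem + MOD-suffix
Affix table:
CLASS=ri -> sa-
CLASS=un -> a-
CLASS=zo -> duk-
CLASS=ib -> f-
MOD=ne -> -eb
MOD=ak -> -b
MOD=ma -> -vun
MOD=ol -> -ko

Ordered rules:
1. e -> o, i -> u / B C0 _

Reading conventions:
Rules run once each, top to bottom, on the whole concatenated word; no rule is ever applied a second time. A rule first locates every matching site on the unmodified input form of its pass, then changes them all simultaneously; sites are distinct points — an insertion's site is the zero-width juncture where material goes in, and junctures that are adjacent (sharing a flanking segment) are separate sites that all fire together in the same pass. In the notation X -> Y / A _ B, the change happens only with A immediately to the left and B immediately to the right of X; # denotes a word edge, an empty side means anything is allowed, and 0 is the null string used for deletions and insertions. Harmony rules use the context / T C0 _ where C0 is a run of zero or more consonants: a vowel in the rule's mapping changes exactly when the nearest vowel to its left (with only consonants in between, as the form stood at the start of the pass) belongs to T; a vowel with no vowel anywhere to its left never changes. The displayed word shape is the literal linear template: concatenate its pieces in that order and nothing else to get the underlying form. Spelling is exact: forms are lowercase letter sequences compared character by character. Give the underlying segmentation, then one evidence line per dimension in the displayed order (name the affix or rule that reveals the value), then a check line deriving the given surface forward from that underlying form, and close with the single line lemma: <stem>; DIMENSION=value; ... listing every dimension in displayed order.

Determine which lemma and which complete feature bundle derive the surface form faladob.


underlying: f-alad-eb
CLASS=ib - signalled by the affix f-
MOD=ne - signalled by the affix -eb
check: faladeb -> faladob
lemma: alad; CLASS=ib; MOD=ne


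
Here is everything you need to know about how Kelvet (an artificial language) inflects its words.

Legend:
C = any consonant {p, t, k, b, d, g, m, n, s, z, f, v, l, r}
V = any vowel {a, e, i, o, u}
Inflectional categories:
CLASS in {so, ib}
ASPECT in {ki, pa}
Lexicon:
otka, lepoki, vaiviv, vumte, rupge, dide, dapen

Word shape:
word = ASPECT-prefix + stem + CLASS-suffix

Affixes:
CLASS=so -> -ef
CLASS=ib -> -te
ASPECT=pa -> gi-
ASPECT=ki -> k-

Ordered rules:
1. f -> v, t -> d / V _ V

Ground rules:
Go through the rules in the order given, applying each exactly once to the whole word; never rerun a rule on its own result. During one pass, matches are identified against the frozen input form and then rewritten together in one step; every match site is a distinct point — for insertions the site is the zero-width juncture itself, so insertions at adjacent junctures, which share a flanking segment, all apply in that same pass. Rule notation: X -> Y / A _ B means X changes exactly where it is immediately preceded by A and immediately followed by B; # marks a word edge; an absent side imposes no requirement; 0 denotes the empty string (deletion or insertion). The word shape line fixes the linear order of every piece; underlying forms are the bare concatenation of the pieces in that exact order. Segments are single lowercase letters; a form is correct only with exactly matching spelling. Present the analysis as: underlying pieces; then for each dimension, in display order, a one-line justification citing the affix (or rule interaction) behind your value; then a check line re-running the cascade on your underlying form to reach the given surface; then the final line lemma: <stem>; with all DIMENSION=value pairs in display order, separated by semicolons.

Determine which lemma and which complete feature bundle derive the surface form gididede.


underlying: gi-dide-te
CLASS=ib - signalled by the affix -te
ASPECT=pa - signalled by the affix gi-
check: gididete -> gididede
lemma: dide; CLASS=ib; ASPECT=pa


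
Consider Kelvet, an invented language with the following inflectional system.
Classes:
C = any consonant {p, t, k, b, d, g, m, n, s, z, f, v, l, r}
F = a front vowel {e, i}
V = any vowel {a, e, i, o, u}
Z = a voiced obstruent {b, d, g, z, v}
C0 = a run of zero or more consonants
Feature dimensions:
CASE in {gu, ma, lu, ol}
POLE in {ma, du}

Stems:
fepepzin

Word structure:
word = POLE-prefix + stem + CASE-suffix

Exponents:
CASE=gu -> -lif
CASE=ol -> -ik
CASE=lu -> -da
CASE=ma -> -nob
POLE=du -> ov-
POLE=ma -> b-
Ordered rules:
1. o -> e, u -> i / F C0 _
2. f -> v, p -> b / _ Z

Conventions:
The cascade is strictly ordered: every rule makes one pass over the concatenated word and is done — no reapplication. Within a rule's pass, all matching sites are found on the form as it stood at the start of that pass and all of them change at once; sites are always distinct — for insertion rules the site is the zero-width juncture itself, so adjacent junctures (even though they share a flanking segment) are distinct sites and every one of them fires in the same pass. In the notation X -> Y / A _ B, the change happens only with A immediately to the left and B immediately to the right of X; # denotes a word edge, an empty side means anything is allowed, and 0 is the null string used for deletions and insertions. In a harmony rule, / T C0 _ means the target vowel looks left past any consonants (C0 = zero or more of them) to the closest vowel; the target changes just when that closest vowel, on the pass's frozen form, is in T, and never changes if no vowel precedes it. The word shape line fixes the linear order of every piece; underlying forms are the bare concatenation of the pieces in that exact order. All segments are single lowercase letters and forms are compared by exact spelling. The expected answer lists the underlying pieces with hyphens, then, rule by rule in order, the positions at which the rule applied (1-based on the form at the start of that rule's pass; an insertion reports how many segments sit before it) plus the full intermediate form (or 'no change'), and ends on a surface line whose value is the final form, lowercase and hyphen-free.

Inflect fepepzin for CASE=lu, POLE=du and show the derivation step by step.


underlying: ov-fepepzin-da
1. o -> e, u -> i / F C0 _: no change
2. f -> v, p -> b / _ Z: fires at position(s) 7: ovfepebzinda
surface: ovfepebzinda


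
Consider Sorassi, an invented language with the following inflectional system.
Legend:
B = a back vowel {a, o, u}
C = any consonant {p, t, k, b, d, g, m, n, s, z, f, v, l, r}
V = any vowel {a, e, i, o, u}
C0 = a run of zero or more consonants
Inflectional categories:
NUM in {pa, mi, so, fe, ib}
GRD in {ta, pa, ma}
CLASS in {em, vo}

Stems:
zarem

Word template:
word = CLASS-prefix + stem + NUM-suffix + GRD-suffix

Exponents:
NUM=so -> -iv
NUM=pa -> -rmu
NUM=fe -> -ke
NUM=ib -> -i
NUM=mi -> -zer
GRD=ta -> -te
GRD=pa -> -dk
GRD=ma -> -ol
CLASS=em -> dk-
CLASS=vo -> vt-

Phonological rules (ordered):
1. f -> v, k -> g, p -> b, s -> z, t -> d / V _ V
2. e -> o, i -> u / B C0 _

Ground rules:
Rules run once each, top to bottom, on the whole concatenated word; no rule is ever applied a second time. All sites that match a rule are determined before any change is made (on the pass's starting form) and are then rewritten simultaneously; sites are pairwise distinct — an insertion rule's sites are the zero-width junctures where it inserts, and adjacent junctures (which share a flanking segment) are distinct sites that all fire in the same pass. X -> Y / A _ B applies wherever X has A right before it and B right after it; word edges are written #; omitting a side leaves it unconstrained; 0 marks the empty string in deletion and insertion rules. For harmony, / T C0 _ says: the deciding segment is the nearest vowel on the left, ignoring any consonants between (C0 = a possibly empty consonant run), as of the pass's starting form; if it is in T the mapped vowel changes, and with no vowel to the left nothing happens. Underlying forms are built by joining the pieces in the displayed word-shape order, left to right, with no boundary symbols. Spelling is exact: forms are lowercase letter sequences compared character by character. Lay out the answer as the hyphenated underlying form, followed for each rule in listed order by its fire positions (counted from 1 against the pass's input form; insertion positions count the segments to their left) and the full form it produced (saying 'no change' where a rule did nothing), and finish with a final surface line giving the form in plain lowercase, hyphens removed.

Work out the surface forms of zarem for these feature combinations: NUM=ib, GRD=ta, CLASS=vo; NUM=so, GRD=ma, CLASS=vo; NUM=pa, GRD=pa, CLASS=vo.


cell NUM=ib, GRD=ta, CLASS=vo:
underlying: vt-zarem-i-te
1. f -> v, k -> g, p -> b, s -> z, t -> d / V _ V: fires at position(s) 9: vtzaremide
2. e -> o, i -> u / B C0 _: fires at position(s) 6: vtzaromide
surface: vtzaromide

cell NUM=so, GRD=ma, CLASS=vo:
underlying: vt-zarem-iv-ol
1. f -> v, k -> g, p -> b, s -> z, t -> d / V _ V: no change
2. e -> o, i -> u / B C0 _: fires at position(s) 6: vtzaromivol
surface: vtzaromivol

cell NUM=pa, GRD=pa, CLASS=vo:
underlying: vt-zarem-rmu-dk
1. f -> v, k -> g, p -> b, s -> z, t -> d / V _ V: no change
2. e -> o, i -> u / B C0 _: fires at position(s) 6: vtzaromrmudk
surface: vtzaromrmudk


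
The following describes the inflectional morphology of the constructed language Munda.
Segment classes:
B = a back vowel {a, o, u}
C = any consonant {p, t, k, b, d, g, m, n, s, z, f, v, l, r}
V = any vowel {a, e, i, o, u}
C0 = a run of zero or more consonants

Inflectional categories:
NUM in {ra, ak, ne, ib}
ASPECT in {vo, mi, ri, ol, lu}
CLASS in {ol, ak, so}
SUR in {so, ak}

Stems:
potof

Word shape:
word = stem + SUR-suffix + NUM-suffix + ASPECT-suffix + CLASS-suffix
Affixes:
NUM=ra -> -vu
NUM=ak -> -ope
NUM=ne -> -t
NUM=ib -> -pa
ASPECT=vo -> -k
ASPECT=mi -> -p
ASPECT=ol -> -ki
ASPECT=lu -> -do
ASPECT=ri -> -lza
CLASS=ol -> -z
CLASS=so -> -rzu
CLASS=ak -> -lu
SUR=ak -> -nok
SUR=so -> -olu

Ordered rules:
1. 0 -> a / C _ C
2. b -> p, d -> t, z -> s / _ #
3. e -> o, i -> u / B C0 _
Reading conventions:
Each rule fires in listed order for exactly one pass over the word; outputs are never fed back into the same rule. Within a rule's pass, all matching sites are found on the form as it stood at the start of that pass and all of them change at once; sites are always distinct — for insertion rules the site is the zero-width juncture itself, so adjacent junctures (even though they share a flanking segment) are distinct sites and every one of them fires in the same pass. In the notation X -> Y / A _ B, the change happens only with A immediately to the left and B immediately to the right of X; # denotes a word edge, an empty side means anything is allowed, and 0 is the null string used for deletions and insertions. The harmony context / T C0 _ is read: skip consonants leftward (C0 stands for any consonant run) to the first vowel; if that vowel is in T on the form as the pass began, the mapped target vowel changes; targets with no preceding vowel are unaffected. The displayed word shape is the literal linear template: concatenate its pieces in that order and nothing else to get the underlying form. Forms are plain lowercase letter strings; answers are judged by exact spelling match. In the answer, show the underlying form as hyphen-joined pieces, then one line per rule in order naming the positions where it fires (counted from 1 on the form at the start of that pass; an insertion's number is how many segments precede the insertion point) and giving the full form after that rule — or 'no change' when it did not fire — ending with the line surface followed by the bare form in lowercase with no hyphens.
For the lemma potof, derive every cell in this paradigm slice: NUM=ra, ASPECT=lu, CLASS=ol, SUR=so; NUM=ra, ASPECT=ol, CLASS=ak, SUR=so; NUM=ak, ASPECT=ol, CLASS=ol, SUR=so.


cell NUM=ra, ASPECT=lu, CLASS=ol, SUR=so:
underlying: potof-olu-vu-do-z
1. 0 -> a / C _ C: no change
2. b -> p, d -> t, z -> s / _ #: fires at position(s) 13: potofoluvudos
3. e -> o, i -> u / B C0 _: no change
surface: potofoluvudos

cell NUM=ra, ASPECT=ol, CLASS=ak, SUR=so:
underlying: potof-olu-vu-ki-lu
1. 0 -> a / C _ C: no change
2. b -> p, d -> t, z -> s / _ #: no change
3. e -> o, i -> u / B C0 _: fires at position(s) 12: potofoluvukulu
surface: potofoluvukulu

cell NUM=ak, ASPECT=ol, CLASS=ol, SUR=so:
underlying: potof-olu-ope-ki-z
1. 0 -> a / C _ C: no change
2. b -> p, d -> t, z -> s / _ #: fires at position(s) 14: potofoluopekis
3. e -> o, i -> u / B C0 _: fires at position(s) 11: potofoluopokis
surface: potofoluopokis


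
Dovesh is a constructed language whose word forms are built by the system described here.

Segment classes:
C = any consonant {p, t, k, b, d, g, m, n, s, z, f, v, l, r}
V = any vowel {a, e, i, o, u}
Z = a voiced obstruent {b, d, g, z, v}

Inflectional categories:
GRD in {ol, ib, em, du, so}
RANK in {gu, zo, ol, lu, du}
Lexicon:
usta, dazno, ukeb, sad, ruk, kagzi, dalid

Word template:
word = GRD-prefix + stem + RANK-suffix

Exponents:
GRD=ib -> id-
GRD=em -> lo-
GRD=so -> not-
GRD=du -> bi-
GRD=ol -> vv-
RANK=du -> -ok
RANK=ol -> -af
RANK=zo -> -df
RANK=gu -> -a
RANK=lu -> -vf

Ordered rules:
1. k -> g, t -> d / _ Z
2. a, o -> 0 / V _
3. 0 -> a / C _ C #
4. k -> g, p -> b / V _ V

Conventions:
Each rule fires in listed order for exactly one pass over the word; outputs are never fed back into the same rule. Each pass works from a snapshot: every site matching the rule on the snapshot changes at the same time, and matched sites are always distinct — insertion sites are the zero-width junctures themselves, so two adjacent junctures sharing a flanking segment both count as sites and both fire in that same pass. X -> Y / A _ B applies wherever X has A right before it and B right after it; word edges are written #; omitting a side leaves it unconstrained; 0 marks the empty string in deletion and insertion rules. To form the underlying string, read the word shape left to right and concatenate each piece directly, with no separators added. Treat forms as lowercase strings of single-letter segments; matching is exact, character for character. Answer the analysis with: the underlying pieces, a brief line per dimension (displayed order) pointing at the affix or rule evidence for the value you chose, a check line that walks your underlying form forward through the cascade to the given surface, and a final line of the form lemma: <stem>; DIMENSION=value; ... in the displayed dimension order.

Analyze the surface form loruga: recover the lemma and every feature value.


underlying: lo-ruk-a
GRD=em - signalled by the affix lo-
RANK=gu - signalled by the affix -a
check: loruka -> loruka -> loruka -> loruka -> loruga
lemma: ruk; GRD=em; RANK=gu


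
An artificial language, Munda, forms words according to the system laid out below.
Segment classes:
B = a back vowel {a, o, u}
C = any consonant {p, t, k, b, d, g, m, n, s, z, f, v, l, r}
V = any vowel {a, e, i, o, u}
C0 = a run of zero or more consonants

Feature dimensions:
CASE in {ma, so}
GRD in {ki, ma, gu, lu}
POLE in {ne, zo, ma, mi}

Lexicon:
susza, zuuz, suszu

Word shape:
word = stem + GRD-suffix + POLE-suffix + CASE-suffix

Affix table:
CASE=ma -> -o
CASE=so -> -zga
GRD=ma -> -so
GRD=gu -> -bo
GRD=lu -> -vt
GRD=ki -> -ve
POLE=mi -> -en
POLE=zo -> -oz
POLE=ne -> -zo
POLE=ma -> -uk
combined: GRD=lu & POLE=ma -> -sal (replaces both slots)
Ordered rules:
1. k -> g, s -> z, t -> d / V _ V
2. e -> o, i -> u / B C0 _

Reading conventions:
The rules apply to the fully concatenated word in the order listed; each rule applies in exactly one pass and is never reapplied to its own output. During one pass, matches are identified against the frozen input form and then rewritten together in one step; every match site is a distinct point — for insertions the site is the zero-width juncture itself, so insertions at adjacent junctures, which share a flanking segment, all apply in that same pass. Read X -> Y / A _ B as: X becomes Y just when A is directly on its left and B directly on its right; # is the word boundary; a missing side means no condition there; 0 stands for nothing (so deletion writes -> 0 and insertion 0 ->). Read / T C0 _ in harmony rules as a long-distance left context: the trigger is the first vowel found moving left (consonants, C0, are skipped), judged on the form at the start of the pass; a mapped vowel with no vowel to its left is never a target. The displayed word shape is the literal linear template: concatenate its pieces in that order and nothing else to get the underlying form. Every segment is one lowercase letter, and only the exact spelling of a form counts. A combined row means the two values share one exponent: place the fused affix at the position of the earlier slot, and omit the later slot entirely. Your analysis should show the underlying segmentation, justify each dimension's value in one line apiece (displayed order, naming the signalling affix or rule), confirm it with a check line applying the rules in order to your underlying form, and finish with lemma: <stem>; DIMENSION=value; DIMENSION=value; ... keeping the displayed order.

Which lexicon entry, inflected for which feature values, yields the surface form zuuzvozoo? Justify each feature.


underlying: zuuz-ve-zo-o
CASE=ma - signalled by the affix -o
GRD=ki - signalled by the affix -ve
POLE=ne - signalled by the affix -zo
check: zuuzvezoo -> zuuzvezoo -> zuuzvozoo
lemma: zuuz; CASE=ma; GRD=ki; POLE=ne


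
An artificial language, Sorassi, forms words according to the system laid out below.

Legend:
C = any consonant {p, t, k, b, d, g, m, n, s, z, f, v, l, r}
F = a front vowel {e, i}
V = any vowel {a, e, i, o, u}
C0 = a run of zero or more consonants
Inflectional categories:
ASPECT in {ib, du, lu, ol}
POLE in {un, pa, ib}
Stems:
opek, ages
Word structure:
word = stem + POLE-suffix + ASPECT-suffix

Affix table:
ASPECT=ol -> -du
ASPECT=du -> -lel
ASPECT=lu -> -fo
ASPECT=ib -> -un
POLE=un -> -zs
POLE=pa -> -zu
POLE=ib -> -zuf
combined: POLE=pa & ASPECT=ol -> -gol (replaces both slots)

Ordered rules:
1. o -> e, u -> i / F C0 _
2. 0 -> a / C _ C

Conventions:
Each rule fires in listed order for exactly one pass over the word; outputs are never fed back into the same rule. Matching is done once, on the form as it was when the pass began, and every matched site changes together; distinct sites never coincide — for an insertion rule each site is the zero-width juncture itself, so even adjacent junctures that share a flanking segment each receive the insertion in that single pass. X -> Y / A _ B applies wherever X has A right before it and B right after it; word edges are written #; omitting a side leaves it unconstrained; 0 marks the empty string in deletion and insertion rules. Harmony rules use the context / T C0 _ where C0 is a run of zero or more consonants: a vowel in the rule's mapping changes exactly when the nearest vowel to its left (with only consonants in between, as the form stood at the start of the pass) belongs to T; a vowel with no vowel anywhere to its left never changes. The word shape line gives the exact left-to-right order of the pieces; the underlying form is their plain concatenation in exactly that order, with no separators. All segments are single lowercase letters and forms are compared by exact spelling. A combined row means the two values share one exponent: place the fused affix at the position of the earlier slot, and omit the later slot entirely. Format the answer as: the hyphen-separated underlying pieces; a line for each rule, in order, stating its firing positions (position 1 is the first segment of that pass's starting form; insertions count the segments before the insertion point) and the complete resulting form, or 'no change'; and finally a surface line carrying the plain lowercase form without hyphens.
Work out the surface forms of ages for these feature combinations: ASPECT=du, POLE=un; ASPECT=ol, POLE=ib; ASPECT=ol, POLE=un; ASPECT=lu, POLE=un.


cell ASPECT=du, POLE=un:
underlying: ages-zs-lel
1. o -> e, u -> i / F C0 _: no change
2. 0 -> a / C _ C: inserts after position(s) 4, 5, 6: agesazasalel
surface: agesazasalel

cell ASPECT=ol, POLE=ib:
underlying: ages-zuf-du
1. o -> e, u -> i / F C0 _: fires at position(s) 6: ageszifdu
2. 0 -> a / C _ C: inserts after position(s) 4, 7: agesazifadu
surface: agesazifadu

cell ASPECT=ol, POLE=un:
underlying: ages-zs-du
1. o -> e, u -> i / F C0 _: fires at position(s) 8: ageszsdi
2. 0 -> a / C _ C: inserts after position(s) 4, 5, 6: agesazasadi
surface: agesazasadi

cell ASPECT=lu, POLE=un:
underlying: ages-zs-fo
1. o -> e, u -> i / F C0 _: fires at position(s) 8: ageszsfe
2. 0 -> a / C _ C: inserts after position(s) 4, 5, 6: agesazasafe
surface: agesazasafe


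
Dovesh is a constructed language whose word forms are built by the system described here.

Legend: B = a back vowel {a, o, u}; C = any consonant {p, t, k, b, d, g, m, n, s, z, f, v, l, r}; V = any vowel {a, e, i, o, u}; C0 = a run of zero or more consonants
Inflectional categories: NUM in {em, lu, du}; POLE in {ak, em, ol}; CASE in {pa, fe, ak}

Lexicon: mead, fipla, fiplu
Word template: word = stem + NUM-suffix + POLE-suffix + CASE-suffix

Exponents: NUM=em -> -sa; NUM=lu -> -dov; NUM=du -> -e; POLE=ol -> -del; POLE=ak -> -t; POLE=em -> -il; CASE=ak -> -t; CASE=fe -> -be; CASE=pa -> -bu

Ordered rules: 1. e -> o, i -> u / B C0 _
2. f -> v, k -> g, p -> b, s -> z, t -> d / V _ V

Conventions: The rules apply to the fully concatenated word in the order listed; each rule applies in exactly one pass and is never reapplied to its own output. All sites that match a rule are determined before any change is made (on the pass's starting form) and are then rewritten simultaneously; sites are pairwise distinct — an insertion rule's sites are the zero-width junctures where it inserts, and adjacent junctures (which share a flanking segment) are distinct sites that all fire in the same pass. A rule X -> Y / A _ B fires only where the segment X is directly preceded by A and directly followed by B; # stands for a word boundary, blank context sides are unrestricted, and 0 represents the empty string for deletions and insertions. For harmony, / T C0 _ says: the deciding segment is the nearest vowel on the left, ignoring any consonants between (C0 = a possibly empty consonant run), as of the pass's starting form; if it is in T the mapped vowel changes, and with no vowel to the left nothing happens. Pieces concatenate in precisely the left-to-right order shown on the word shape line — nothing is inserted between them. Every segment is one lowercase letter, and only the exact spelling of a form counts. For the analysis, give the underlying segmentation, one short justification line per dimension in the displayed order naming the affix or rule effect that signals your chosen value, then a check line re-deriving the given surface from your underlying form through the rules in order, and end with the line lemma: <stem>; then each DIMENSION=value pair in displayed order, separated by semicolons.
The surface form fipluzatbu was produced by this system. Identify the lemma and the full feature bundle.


underlying: fiplu-sa-t-bu
NUM=em - signalled by the affix -sa
POLE=ak - signalled by the affix -t
CASE=pa - signalled by the affix -bu
check: fiplusatbu -> fiplusatbu -> fipluzatbu
lemma: fiplu; NUM=em; POLE=ak; CASE=pa


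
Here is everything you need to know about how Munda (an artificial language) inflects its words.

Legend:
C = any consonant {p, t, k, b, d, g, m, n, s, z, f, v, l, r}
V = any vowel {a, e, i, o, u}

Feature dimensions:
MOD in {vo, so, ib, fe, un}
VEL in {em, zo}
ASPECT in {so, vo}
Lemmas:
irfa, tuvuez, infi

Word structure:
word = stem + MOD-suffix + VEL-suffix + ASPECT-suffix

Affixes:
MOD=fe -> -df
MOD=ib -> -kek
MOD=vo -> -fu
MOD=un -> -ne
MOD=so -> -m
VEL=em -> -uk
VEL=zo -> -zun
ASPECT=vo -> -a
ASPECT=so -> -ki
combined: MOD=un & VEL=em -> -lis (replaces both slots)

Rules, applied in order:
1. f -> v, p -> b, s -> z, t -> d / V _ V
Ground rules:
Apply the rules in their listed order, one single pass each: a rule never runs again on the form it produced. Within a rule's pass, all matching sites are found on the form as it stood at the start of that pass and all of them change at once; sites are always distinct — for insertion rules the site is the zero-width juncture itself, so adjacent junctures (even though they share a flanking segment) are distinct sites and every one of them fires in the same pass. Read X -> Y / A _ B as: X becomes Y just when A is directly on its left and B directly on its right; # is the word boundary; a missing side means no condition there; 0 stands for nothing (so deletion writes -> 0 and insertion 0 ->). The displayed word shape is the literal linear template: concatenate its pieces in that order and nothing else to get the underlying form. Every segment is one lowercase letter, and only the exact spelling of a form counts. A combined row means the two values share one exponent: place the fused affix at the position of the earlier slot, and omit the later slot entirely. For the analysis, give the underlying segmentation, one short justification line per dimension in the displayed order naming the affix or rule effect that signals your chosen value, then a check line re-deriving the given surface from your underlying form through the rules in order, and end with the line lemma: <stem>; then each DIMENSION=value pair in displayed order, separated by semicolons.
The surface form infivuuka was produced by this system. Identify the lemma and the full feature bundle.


underlying: infi-fu-uk-a
MOD=vo - signalled by the affix -fu
VEL=em - signalled by the affix -uk
ASPECT=vo - signalled by the affix -a
check: infifuuka -> infivuuka
lemma: infi; MOD=vo; VEL=em; ASPECT=vo
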